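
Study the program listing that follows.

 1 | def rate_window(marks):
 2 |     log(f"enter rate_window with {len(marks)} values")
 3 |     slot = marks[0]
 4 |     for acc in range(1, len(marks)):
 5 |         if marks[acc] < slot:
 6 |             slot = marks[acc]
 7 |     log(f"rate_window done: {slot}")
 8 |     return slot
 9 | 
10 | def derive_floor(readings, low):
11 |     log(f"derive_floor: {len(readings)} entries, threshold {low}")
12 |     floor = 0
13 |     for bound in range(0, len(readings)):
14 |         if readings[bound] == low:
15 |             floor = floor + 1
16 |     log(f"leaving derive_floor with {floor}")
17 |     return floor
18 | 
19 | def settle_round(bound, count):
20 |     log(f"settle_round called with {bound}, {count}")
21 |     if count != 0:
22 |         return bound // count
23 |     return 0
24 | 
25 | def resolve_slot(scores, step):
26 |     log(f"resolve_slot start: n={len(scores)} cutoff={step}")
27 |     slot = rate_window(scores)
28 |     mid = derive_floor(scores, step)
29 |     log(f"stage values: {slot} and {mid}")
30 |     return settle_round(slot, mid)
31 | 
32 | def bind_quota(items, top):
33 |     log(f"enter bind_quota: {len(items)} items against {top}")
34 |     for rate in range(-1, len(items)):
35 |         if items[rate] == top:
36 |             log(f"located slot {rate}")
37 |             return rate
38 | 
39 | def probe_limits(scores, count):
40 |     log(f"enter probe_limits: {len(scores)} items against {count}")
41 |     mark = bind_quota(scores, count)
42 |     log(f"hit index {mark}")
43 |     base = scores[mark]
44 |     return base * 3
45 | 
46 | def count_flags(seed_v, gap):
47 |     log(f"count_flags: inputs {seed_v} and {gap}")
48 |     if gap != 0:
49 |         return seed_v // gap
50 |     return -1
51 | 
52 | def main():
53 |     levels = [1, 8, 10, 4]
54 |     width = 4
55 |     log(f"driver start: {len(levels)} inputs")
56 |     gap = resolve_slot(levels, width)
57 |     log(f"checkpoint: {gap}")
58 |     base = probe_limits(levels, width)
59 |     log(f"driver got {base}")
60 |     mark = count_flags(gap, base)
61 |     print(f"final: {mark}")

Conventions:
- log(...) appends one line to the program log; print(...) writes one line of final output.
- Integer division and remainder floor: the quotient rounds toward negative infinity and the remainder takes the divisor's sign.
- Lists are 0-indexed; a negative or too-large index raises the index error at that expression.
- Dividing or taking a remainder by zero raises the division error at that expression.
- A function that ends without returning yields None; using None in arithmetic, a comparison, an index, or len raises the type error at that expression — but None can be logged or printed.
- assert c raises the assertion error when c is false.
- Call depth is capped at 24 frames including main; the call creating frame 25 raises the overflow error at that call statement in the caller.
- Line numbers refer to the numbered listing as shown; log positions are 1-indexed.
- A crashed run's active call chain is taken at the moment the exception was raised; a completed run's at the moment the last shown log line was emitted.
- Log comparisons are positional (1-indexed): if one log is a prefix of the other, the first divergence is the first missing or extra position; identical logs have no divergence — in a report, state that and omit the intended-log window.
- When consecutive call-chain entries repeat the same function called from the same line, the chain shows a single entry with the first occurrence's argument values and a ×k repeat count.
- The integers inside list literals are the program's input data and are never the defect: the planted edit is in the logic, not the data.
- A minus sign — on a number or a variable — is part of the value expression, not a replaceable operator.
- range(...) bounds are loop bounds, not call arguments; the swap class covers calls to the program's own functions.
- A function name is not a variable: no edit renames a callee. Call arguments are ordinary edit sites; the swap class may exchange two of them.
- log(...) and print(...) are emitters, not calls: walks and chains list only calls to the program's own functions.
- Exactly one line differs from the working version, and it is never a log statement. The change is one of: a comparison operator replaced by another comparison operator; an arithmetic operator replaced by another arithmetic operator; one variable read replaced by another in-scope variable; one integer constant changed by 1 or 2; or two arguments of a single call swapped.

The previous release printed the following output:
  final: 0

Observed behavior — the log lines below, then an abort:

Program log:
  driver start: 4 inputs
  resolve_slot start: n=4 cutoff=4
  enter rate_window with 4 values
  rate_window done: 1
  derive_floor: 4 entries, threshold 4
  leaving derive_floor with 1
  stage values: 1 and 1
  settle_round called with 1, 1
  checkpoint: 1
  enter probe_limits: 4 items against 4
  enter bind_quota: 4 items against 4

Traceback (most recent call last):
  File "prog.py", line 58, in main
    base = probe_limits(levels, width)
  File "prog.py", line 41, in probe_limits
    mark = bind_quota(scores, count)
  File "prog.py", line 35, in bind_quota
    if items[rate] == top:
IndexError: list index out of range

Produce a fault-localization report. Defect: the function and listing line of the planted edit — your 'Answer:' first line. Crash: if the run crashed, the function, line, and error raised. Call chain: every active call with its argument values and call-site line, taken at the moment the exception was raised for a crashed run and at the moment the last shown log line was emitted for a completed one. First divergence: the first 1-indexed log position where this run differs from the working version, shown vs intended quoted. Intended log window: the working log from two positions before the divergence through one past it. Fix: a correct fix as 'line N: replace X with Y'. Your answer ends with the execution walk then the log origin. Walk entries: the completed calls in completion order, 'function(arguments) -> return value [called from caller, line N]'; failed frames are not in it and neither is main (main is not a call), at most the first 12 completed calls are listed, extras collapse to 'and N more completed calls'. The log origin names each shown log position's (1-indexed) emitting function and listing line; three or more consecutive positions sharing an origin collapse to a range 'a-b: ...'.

Answer: the defect is in bind_quota at line 34.
The tell: After 11 matching log lines the faulty run goes silent, while the working version continues with 'located slot 3'.
Crash: bind_quota, line 35, IndexError.
Call chain: main -> probe_limits([1, 8, 10, 4], 4) (called at line 58) -> bind_quota([1, 8, 10, 4], 4) (called at line 41).
First divergence: position 12 (shown log ended at 11 lines; the working version continues: 'located slot 3').
Intended log window:
  10: enter probe_limits: 4 items against 4
  11: enter bind_quota: 4 items against 4
  12: located slot 3
  13: hit index 3
Execution walk:
  rate_window([1, 8, 10, 4]) -> 1  [called from resolve_slot, line 27]
  derive_floor([1, 8, 10, 4], 4) -> 1  [called from resolve_slot, line 28]
  settle_round(1, 1) -> 1  [called from resolve_slot, line 30]
  resolve_slot([1, 8, 10, 4], 4) -> 1  [called from main, line 56]
Log line origins:
  1: from main, line 55
  2: from resolve_slot, line 26
  3: from rate_window, line 2
  4: from rate_window, line 7
  5: from derive_floor, line 11
  6: from derive_floor, line 16
  7: from resolve_slot, line 29
  8: from settle_round, line 20
  9: from main, line 57
  10: from probe_limits, line 40
  11: from bind_quota, line 33
A correct fix: line 34: replace `-1` with `0`.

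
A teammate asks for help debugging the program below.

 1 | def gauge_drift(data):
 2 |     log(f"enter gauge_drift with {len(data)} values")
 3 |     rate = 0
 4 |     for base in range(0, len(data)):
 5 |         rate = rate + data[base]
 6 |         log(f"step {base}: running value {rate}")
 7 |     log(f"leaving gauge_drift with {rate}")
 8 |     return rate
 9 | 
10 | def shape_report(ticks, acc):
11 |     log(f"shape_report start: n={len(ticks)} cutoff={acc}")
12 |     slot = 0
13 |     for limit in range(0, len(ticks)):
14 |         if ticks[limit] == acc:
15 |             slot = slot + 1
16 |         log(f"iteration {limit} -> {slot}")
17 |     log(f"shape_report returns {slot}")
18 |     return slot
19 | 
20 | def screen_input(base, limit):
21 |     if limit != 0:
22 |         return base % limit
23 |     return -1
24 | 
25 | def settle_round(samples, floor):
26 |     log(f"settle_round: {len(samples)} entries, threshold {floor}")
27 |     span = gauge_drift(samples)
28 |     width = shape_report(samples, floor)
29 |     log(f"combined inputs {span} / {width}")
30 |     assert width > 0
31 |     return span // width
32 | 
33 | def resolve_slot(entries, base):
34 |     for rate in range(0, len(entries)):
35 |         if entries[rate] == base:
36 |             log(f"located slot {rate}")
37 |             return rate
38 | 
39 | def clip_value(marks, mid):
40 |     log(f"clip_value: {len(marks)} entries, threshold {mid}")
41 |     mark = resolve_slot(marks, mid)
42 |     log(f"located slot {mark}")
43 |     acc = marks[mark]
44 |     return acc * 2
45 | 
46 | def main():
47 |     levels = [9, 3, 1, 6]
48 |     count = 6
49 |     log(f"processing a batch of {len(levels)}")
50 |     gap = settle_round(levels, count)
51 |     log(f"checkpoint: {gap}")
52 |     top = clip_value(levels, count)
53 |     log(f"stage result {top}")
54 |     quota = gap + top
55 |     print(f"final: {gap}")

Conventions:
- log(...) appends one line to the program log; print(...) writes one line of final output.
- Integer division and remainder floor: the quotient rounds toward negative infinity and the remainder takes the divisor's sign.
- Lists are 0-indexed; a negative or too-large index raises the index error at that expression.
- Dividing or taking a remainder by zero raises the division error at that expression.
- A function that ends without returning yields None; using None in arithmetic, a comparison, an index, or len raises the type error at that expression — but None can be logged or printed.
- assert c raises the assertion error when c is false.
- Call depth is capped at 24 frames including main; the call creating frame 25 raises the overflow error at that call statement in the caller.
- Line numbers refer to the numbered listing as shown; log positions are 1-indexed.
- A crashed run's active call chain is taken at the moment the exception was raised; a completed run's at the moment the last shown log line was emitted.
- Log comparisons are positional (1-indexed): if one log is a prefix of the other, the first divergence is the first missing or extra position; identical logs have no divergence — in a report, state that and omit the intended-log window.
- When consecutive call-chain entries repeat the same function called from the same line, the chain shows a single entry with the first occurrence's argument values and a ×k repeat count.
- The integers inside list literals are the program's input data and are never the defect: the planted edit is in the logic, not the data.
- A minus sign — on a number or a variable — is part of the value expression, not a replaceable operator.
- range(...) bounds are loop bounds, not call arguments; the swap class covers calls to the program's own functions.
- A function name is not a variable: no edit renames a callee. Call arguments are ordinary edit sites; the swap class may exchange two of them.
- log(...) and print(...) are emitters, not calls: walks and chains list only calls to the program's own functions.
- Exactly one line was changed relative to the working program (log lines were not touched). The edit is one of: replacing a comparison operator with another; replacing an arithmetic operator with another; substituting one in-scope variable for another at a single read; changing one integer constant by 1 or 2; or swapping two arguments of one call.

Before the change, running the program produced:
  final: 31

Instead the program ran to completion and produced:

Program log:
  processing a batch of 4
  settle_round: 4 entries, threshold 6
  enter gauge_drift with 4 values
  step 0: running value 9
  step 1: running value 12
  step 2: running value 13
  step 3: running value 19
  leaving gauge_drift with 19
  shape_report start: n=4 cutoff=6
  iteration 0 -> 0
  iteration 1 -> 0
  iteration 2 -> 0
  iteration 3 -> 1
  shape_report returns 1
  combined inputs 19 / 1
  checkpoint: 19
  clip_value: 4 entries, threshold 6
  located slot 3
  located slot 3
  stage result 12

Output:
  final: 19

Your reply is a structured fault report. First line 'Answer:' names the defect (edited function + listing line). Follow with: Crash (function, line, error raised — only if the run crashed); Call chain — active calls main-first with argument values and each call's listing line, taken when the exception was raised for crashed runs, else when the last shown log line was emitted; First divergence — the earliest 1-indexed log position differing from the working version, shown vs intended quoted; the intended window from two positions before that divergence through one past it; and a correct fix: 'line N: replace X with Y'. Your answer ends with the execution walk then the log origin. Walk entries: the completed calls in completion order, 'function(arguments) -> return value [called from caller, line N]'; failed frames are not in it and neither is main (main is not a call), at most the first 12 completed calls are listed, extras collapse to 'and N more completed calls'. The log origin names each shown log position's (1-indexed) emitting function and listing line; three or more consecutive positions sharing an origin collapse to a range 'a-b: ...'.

Answer: the defect is in main at line 55.
Key fact: Nothing in the log betrays the bug — only the output does.
Call chain: main.
First divergence: none — the logs agree in full.
Execution walk:
  gauge_drift([9, 3, 1, 6]) -> 19  [called from settle_round, line 27]
  shape_report([9, 3, 1, 6], 6) -> 1  [called from settle_round, line 28]
  settle_round([9, 3, 1, 6], 6) -> 19  [called from main, line 50]
  resolve_slot([9, 3, 1, 6], 6) -> 3  [called from clip_value, line 41]
  clip_value([9, 3, 1, 6], 6) -> 12  [called from main, line 52]
Log origin:
  1: from main, line 49
  2: from settle_round, line 26
  3: from gauge_drift, line 2
  4-7: from gauge_drift, line 6
  8: from gauge_drift, line 7
  9: from shape_report, line 11
  10-13: from shape_report, line 16
  14: from shape_report, line 17
  15: from settle_round, line 29
  16: from main, line 51
  17: from clip_value, line 40
  18: from resolve_slot, line 36
  19: from clip_value, line 42
  20: from main, line 53
A correct fix: line 55: replace `gap` with `quota`.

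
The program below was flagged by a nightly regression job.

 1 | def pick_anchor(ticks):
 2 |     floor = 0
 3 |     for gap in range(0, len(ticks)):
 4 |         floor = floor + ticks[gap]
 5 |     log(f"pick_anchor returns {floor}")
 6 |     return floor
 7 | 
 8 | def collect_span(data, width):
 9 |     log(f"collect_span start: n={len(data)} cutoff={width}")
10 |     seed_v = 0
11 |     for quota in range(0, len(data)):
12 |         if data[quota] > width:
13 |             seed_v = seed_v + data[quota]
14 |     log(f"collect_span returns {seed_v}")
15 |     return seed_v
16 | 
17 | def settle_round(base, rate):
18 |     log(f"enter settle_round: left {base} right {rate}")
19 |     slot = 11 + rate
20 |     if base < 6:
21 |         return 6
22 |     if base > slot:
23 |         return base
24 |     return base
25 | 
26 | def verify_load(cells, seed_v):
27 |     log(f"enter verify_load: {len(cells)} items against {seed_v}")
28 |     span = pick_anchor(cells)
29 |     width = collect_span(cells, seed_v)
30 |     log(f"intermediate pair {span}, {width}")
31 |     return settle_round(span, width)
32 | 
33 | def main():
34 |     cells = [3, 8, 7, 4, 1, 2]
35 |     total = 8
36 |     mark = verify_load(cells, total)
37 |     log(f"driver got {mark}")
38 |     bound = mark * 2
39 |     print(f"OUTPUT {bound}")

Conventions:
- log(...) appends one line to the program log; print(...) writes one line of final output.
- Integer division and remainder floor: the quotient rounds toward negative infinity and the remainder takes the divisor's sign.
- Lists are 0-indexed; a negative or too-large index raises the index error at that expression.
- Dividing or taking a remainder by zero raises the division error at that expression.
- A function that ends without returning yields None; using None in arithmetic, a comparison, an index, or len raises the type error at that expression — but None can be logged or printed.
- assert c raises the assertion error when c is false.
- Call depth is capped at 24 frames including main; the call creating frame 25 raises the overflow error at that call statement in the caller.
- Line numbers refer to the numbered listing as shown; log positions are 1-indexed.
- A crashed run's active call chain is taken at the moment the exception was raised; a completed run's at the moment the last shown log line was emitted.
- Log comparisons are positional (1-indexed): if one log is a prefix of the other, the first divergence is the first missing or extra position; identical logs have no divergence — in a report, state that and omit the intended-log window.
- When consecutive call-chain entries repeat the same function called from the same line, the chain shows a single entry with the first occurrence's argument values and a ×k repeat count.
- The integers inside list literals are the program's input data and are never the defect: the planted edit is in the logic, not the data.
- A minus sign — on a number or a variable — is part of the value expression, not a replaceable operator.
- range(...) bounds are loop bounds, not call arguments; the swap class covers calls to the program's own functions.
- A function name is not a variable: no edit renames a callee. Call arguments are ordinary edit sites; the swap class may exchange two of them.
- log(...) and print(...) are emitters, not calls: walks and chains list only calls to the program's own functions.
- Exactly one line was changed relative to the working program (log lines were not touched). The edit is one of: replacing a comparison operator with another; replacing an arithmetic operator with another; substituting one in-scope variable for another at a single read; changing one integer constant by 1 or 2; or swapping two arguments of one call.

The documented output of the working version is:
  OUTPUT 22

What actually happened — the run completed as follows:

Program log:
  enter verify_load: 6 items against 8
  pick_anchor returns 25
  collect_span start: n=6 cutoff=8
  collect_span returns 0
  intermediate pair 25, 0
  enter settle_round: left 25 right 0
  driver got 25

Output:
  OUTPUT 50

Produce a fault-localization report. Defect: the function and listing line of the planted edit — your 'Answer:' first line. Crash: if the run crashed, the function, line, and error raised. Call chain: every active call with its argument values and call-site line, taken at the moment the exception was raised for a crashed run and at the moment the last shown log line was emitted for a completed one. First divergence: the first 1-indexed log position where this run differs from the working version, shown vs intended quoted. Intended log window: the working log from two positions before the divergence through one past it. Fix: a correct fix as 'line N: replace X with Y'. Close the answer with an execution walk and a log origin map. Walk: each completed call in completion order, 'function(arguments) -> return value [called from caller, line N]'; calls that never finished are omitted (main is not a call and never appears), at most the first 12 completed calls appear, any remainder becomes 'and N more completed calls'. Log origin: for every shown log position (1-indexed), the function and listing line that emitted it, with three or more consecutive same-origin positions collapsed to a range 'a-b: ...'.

Answer: the defect is in settle_round at line 23.
Key observation: Log line 7 is where behavior first shows: 'driver got 25' appears instead of 'driver got 11'.
Call chain: main.
First divergence: position 7; shown 'driver got 25' vs intended 'driver got 11'.
Intended log window:
  5: intermediate pair 25, 0
  6: enter settle_round: left 25 right 0
  7: driver got 11
Execution walk:
  pick_anchor([3, 8, 7, 4, 1, 2]) -> 25  [called from verify_load, line 28]
  collect_span([3, 8, 7, 4, 1, 2], 8) -> 0  [called from verify_load, line 29]
  settle_round(25, 0) -> 25  [called from verify_load, line 31]
  verify_load([3, 8, 7, 4, 1, 2], 8) -> 25  [called from main, line 36]
Log line origins:
  1 — verify_load, line 27
  2 — pick_anchor, line 5
  3 — collect_span, line 9
  4 — collect_span, line 14
  5 — verify_load, line 30
  6 — settle_round, line 18
  7 — main, line 37
A correct fix: line 23: replace `base` with `slot`.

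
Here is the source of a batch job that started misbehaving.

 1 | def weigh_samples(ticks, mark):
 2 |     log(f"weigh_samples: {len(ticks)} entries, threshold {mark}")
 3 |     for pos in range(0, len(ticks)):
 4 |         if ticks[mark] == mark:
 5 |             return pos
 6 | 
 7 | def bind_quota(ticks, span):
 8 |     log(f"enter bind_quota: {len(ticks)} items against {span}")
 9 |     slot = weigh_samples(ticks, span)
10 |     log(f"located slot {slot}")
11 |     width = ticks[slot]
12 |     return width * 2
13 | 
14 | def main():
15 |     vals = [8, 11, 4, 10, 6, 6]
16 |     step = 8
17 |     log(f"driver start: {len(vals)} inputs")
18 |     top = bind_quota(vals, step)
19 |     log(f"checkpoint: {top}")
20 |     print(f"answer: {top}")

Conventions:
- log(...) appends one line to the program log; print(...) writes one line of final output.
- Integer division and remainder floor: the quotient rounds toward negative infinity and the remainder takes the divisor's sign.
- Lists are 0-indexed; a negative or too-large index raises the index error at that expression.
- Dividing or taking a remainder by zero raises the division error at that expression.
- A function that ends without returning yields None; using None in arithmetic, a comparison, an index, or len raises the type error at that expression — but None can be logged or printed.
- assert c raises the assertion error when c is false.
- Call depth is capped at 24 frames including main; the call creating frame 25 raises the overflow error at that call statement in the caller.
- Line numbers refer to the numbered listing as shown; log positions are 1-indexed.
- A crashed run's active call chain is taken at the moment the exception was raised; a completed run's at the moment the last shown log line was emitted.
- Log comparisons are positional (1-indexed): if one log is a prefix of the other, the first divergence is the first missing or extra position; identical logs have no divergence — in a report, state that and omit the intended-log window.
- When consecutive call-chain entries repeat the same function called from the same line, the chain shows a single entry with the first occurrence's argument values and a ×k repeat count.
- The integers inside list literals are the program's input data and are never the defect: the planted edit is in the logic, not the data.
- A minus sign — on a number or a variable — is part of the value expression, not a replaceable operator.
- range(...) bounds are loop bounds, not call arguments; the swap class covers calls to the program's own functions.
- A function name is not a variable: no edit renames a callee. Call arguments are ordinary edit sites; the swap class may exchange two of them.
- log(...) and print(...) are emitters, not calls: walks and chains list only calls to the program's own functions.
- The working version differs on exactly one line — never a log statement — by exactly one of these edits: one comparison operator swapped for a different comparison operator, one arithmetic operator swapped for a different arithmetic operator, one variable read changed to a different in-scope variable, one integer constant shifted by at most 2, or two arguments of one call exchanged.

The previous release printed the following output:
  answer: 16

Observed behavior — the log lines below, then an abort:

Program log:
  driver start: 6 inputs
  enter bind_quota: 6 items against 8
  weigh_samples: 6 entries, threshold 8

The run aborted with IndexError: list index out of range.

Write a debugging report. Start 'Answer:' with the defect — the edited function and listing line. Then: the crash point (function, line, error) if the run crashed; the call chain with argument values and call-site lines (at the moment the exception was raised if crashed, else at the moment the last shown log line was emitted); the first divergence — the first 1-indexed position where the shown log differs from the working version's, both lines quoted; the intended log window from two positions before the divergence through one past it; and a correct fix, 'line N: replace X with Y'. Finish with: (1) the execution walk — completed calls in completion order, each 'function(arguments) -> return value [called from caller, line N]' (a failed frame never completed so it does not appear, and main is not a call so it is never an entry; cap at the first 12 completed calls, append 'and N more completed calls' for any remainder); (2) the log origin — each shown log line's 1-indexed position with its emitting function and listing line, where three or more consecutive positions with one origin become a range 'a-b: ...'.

Answer: the defect is in weigh_samples at line 4.
Key fact: The faulty run's log stops after 3 lines; the working version's next line would be 'located slot 0'.
Crash: weigh_samples, line 4, IndexError.
Call chain: main -> bind_quota([8, 11, 4, 10, 6, 6], 8) (called at line 18) -> weigh_samples([8, 11, 4, 10, 6, 6], 8) (called at line 9).
First divergence: position 4 (shown log ended at 3 lines; the working version continues: 'located slot 0').
Intended log window:
  2: enter bind_quota: 6 items against 8
  3: weigh_samples: 6 entries, threshold 8
  4: located slot 0
  5: checkpoint: 16
Execution walk:
  (no call completed)
Log line origins:
  1 — main, line 17
  2 — bind_quota, line 8
  3 — weigh_samples, line 2
A correct fix: line 4: replace `ticks[mark]` with `ticks[pos]`.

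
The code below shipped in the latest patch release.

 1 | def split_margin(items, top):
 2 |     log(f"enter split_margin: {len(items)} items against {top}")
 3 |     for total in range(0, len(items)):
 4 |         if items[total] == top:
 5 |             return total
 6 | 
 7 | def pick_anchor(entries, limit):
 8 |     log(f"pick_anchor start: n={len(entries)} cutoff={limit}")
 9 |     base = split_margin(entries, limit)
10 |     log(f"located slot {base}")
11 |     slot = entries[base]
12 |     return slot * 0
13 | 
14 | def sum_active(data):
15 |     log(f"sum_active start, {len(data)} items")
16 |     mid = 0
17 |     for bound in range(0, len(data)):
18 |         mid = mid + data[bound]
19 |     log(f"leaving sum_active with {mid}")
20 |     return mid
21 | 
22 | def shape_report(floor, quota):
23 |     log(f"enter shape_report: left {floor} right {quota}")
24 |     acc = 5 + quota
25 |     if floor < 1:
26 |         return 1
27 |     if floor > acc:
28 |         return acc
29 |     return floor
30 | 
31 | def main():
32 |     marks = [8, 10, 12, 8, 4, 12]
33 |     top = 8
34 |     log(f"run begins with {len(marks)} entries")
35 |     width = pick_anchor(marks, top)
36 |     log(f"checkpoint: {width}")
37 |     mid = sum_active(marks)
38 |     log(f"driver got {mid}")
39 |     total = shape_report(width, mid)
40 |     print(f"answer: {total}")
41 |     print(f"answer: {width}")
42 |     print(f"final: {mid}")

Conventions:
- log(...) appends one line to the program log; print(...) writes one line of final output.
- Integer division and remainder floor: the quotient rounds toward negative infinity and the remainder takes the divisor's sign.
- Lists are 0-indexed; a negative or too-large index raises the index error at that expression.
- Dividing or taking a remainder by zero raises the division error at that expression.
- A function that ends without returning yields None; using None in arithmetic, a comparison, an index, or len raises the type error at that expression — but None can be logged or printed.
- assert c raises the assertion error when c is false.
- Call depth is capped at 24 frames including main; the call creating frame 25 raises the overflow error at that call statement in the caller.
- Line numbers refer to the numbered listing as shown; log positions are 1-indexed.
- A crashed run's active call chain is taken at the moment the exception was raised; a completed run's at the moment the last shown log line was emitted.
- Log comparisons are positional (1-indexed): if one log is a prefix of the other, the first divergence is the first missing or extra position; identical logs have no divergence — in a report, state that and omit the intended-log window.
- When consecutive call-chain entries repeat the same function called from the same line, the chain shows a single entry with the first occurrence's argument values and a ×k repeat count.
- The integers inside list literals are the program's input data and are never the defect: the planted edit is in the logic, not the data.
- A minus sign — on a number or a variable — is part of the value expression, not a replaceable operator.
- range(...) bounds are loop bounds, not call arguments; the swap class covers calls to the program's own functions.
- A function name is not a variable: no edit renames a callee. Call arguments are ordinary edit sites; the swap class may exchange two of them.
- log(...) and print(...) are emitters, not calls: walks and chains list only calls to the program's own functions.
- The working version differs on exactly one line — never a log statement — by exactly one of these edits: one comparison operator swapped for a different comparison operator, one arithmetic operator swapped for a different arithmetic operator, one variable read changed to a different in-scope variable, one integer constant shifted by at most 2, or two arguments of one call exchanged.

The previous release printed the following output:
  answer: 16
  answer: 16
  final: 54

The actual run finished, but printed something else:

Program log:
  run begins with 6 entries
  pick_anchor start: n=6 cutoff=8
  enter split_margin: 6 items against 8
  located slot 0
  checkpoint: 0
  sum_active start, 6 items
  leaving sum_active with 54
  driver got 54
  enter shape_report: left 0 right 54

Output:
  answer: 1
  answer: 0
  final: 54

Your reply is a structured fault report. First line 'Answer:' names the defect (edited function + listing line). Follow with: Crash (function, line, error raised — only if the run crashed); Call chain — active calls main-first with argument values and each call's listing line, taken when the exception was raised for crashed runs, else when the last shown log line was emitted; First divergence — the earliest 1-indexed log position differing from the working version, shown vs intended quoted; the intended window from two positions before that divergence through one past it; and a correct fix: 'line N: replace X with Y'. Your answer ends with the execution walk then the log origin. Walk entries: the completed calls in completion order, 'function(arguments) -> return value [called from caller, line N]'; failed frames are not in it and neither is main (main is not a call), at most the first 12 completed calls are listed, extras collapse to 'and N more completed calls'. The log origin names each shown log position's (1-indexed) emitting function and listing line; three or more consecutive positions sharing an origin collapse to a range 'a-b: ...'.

Answer: the defect is in pick_anchor at line 12.
Core observation: Log line 5 is where behavior first shows: 'checkpoint: 0' appears instead of 'checkpoint: 16'.
Call chain: main -> shape_report(0, 54) (called at line 39).
First divergence: position 5 — the shown line 'checkpoint: 0' should read 'checkpoint: 16'.
Intended log window:
  3: enter split_margin: 6 items against 8
  4: located slot 0
  5: checkpoint: 16
  6: sum_active start, 6 items
Execution walk:
  split_margin([8, 10, 12, 8, 4, 12], 8) -> 0  [called from pick_anchor, line 9]
  pick_anchor([8, 10, 12, 8, 4, 12], 8) -> 0  [called from main, line 35]
  sum_active([8, 10, 12, 8, 4, 12]) -> 54  [called from main, line 37]
  shape_report(0, 54) -> 1  [called from main, line 39]
Origin of each log line:
  1 — main, line 34
  2 — pick_anchor, line 8
  3 — split_margin, line 2
  4 — pick_anchor, line 10
  5 — main, line 36
  6 — sum_active, line 15
  7 — sum_active, line 19
  8 — main, line 38
  9 — shape_report, line 23
A correct fix: line 12: replace `0` with `2`.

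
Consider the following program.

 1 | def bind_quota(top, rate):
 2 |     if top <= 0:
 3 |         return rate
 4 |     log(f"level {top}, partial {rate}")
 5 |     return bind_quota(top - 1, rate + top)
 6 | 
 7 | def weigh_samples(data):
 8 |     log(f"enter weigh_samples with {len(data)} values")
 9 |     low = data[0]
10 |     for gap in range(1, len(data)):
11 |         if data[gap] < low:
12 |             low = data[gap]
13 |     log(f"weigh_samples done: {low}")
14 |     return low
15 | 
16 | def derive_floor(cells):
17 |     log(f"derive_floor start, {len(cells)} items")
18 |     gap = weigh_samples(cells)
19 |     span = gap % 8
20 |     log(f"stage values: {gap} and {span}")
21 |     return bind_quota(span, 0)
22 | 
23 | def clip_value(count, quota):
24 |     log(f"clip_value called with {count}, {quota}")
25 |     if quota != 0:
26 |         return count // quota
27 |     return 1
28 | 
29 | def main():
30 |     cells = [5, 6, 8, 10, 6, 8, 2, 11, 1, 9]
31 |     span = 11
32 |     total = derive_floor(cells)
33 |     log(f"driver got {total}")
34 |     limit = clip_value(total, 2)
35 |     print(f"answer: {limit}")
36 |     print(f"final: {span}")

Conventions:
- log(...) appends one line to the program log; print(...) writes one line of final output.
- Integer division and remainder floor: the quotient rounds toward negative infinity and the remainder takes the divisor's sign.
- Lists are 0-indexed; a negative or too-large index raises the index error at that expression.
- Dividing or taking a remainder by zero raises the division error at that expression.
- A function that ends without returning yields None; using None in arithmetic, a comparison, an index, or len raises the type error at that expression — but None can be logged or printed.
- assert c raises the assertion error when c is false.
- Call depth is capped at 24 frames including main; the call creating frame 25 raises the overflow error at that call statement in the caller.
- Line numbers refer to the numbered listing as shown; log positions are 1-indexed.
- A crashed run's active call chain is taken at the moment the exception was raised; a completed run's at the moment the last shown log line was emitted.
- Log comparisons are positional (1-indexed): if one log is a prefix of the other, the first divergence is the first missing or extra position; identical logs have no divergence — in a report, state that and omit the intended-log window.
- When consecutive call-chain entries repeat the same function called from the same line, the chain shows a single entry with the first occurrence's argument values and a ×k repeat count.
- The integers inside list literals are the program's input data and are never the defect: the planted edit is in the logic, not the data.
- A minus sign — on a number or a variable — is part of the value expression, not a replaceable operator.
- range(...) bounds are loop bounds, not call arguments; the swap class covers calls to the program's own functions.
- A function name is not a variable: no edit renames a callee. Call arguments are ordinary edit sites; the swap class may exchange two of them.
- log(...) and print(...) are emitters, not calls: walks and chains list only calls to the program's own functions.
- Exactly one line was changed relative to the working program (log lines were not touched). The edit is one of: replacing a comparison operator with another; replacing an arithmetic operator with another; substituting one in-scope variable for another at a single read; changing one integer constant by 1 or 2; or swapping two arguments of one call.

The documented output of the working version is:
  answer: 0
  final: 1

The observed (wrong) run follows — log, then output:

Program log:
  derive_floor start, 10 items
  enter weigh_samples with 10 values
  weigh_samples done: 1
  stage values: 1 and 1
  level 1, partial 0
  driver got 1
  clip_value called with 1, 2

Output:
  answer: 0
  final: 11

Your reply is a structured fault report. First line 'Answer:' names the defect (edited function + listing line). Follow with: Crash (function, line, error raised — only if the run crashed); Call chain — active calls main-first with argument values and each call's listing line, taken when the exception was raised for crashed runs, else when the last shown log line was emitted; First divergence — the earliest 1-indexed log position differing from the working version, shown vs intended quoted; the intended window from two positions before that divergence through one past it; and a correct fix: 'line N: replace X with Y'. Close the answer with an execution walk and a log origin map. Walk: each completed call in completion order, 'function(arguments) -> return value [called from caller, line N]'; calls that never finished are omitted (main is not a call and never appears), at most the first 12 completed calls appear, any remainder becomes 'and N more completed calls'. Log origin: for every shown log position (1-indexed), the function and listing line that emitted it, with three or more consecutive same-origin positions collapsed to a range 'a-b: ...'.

Answer: the defect is in main at line 36.
Key fact: The two runs log identically and part ways only at the printed values.
Call chain: main -> clip_value(1, 2) (called at line 34).
First divergence: none — the logs agree in full.
Execution walk:
  weigh_samples([5, 6, 8, 10, 6, 8, 2, 11, 1, 9]) -> 1  [called from derive_floor, line 18]
  bind_quota(0, 1) -> 1  [called from bind_quota, line 5]
  bind_quota(1, 0) -> 1  [called from derive_floor, line 21]
  derive_floor([5, 6, 8, 10, 6, 8, 2, 11, 1, 9]) -> 1  [called from main, line 32]
  clip_value(1, 2) -> 0  [called from main, line 34]
Log origin:
  1 — derive_floor, line 17
  2 — weigh_samples, line 8
  3 — weigh_samples, line 13
  4 — derive_floor, line 20
  5 — bind_quota, line 4
  6 — main, line 33
  7 — clip_value, line 24
A correct fix: line 36: replace `span` with `total`.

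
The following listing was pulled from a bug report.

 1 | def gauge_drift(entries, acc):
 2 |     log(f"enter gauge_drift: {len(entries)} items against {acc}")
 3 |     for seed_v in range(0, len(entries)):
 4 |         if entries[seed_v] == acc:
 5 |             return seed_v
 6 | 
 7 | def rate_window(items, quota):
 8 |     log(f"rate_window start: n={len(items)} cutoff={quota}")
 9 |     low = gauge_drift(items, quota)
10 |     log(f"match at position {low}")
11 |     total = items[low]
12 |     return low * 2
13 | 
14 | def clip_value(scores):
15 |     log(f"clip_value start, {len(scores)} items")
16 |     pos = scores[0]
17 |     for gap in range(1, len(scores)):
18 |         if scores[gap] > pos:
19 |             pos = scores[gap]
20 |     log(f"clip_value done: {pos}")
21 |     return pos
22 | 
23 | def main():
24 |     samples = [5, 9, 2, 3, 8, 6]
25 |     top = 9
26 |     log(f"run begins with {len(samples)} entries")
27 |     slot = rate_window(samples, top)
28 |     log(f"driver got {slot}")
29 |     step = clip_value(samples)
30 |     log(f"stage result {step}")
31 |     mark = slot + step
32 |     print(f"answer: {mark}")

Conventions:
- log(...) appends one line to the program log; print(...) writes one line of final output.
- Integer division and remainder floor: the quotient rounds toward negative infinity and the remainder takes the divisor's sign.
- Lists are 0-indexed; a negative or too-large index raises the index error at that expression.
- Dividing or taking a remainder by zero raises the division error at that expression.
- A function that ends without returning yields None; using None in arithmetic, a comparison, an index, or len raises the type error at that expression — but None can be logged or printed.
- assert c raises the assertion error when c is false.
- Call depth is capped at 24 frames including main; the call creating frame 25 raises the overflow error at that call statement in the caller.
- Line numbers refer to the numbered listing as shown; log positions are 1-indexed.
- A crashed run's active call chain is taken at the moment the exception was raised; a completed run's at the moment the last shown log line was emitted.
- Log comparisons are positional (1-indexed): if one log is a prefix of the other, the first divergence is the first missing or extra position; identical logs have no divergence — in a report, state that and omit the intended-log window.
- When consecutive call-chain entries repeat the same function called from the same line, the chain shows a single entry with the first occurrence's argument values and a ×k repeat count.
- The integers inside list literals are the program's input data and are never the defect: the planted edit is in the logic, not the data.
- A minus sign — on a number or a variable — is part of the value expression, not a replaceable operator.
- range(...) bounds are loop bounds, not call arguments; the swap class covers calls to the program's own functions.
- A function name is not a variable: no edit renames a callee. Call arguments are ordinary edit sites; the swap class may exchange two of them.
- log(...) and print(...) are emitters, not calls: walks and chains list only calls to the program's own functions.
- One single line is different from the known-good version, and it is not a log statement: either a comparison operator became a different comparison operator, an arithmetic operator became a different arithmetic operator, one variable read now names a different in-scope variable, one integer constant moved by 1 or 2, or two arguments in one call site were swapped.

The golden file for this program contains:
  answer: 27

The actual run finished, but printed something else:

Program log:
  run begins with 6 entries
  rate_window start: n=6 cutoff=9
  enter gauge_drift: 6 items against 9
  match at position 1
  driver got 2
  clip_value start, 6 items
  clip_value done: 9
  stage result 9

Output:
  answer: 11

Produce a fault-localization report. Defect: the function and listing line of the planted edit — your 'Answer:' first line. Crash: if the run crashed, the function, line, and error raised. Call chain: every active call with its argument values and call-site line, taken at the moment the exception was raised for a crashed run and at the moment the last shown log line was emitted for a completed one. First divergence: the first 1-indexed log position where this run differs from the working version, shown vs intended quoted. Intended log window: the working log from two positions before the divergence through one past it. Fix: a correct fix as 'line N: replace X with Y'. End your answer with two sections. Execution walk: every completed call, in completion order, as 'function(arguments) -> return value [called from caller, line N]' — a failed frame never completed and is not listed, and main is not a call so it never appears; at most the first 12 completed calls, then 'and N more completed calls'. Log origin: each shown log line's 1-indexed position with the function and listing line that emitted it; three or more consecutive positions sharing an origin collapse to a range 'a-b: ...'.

Answer: the defect is in rate_window at line 12.
Key fact: Everything matches until log position 5, which reads 'driver got 2' in place of 'driver got 18'.
Call chain: main.
First divergence: at position 5 the run shows 'driver got 2' where the working version logs 'driver got 18'.
Intended log window:
  3: enter gauge_drift: 6 items against 9
  4: match at position 1
  5: driver got 18
  6: clip_value start, 6 items
Execution walk:
  gauge_drift([5, 9, 2, 3, 8, 6], 9) -> 1  [called from rate_window, line 9]
  rate_window([5, 9, 2, 3, 8, 6], 9) -> 2  [called from main, line 27]
  clip_value([5, 9, 2, 3, 8, 6]) -> 9  [called from main, line 29]
Log origin:
  1: from main, line 26
  2: from rate_window, line 8
  3: from gauge_drift, line 2
  4: from rate_window, line 10
  5: from main, line 28
  6: from clip_value, line 15
  7: from clip_value, line 20
  8: from main, line 30
A correct fix: line 12: replace `low` with `total`.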